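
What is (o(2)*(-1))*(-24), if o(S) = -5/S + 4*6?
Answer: 516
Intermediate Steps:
o(S) = 24 - 5/S (o(S) = -5/S + 24 = 24 - 5/S)
(o(2)*(-1))*(-24) = ((24 - 5/2)*(-1))*(-24) = ((43/2)*(-1))*(-24) = -43/2*(-24) = 516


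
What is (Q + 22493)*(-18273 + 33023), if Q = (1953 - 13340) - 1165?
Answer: 146629750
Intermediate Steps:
Q = -12552 (Q = -11387 - 1165 = -12552)
(Q + 22493)*(-18273 + 33023) = (-12552 + 22493)*(-18273 + 33023) = 9941*14750 = 146629750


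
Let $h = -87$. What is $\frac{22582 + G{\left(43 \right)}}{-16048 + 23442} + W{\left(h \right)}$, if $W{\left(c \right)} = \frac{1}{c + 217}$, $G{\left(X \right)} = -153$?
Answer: $\frac{730791}{240305} \approx 3.0411$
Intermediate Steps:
$W{\left(c \right)} = \frac{1}{217 + c}$
$\frac{22582 + G{\left(43 \right)}}{-16048 + 23442} + W{\left(h \right)} = \frac{22582 - 153}{-16048 + 23442} + \frac{1}{217 - 87} = \frac{22429}{7394} + \frac{1}{130} = \frac{730791}{240305}$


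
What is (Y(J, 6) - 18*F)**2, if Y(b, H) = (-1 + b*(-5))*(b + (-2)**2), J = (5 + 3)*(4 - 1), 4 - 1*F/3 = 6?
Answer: 10758400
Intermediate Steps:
F = -6 (F = 12 - 3*6 = 12 - 18 = -6)
J = 24 (J = 8*3 = 24)
Y(b, H) = (-1 - 5*b)*(4 + b) (Y(b, H) = (-1 - 5*b)*(b + 4) = (-1 - 5*b)*(4 + b))
(Y(J, 6) - 18*F)**2 = ((-4 - 21*24 - 5*24**2) - 18*(-6))**2 = ((-4 - 504 - 5*576) + 108)**2 = ((-4 - 504 - 2880) + 108)**2 = (-3388 + 108)**2 = (-3280)**2 = 10758400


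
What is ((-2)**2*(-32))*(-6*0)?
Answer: 0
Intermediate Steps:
((-2)**2*(-32))*(-6*0) = (4*(-32))*0 = -128*0 = 0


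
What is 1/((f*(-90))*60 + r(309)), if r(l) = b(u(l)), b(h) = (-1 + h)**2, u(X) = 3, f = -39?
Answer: 1/210604 ≈ 4.7482e-6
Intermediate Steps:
r(l) = 4 (r(l) = (-1 + 3)**2 = 2**2 = 4)
1/((f*(-90))*60 + r(309)) = 1/(-39*(-90)*60 + 4) = 1/(3510*60 + 4) = 1/(210600 + 4) = 1/210604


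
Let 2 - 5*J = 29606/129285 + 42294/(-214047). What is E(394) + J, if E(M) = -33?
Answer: -29487443909/904348575 ≈ -32.606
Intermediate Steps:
J = 356059066/904348575 (J = ⅖ - (29606/129285 + 42294/(-214047))/5 = ⅖ - (29606*(1/129285) + 42294*(-1/214047))/5 = ⅖ - (29606/129285 - 14098/71349)/5 = ⅖ - ⅕*5680364/180869715 = ⅖ - 5680364/904348575 = 356059066/904348575 ≈ 0.39372)
E(394) + J = -33 + 356059066/904348575 = -29487443909/904348575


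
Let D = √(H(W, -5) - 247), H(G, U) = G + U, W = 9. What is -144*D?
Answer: -1296*I*√3 ≈ -2244.7*I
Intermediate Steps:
D = 9*I*√3 (D = √((9 - 5) - 247) = √(4 - 247) = √(-243) = 9*I*√3 ≈ 15.588*I)
-144*D = -1296*I*√3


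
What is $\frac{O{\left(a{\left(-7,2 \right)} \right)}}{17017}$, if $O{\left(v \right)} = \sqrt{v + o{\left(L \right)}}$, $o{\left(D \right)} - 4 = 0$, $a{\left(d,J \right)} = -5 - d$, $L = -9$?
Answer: $\frac{\sqrt{6}}{17017} \approx 0.00014394$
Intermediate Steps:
$o{\left(D \right)} = 4$ ($o{\left(D \right)} = 4 + 0 = 4$)
$O{\left(v \right)} = \sqrt{4 + v}$ ($O{\left(v \right)} = \sqrt{v + 4} = \sqrt{4 + v}$)
$\frac{O{\left(a{\left(-7,2 \right)} \right)}}{17017} = \frac{\sqrt{4 - -2}}{17017} = \sqrt{4 + \left(-5 + 7\right)} \frac{1}{17017} = \sqrt{4 + 2} \cdot \frac{1}{17017} = \sqrt{6} \cdot \frac{1}{17017} = \frac{\sqrt{6}}{17017}$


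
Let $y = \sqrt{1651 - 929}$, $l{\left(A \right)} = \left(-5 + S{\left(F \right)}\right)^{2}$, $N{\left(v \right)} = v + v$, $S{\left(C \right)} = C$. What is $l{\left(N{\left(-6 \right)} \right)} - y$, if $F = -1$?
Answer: $36 - 19 \sqrt{2} \approx 9.1299$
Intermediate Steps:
$N{\left(v \right)} = 2 v$
$l{\left(A \right)} = 36$ ($l{\left(A \right)} = \left(-5 - 1\right)^{2} = \left(-6\right)^{2} = 36$)
$y = 19 \sqrt{2}$ ($y = \sqrt{722} = 19 \sqrt{2} \approx 26.87$)
$l{\left(N{\left(-6 \right)} \right)} - y = 36 - 19 \sqrt{2}$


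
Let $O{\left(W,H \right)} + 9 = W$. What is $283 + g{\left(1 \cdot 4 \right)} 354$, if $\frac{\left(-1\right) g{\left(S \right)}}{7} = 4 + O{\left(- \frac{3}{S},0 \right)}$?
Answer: $\frac{29063}{2} \approx 14532.0$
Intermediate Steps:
$O{\left(W,H \right)} = -9 + W$
$g{\left(S \right)} = 35 + \frac{21}{S}$ ($g{\left(S \right)} = - 7 \left(4 - \left(9 + \frac{3}{S}\right)\right) = - 7 \left(-5 - \frac{3}{S}\right) = 35 + \frac{21}{S}$)
$283 + g{\left(1 \cdot 4 \right)} 354 = 283 + \left(35 + \frac{21}{1 \cdot 4}\right) 354 = 283 + \left(35 + \frac{21}{4}\right) 354 = 283 + \frac{161}{4} \cdot 354 = 283 + \frac{28497}{2} = \frac{29063}{2}$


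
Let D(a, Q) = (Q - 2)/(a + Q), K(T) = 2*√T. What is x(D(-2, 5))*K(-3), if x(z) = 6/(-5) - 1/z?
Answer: -22*I*√3/5 ≈ -7.621*I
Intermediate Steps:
D(a, Q) = (-2 + Q)/(Q + a)
x(z) = -6/5 - 1/z (x(z) = 6*(-⅕) - 1/z = -6/5 - 1/z)
x(D(-2, 5))*K(-3) = (-6/5 - 1/((-2 + 5)/(5 - 2)))*(2*√(-3)) = (-6/5 - 1/(3/3))*(2*(I*√3)) = (-6/5 - 1/((⅓)*3))*(2*I*√3) = (-6/5 - 1/1)*(2*I*√3) = (-6/5 - 1*1)*(2*I*√3) = (-6/5 - 1)*(2*I*√3) = -22*I*√3/5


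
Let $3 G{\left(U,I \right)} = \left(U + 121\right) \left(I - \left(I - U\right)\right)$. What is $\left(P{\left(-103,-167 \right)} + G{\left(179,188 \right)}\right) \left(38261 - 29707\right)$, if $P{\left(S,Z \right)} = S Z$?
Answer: $300253954$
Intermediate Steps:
$G{\left(U,I \right)} = \frac{U \left(121 + U\right)}{3}$ ($G{\left(U,I \right)} = \frac{\left(U + 121\right) \left(I - \left(I - U\right)\right)}{3} = \frac{\left(121 + U\right) U}{3} = \frac{U \left(121 + U\right)}{3}$)
$\left(P{\left(-103,-167 \right)} + G{\left(179,188 \right)}\right) \left(38261 - 29707\right) = \left(\left(-103\right) \left(-167\right) + \frac{1}{3} \cdot 179 \left(121 + 179\right)\right) \left(38261 - 29707\right) = \left(17201 + \frac{1}{3} \cdot 179 \cdot 300\right) 8554 = \left(17201 + 17900\right) 8554 = 35101 \cdot 8554 = 300253954$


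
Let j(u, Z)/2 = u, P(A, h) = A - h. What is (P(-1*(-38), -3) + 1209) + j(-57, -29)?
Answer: 1136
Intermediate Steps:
j(u, Z) = 2*u
(P(-1*(-38), -3) + 1209) + j(-57, -29) = ((-1*(-38) - 1*(-3)) + 1209) + 2*(-57) = ((38 + 3) + 1209) - 114 = (41 + 1209) - 114 = 1250 - 114 = 1136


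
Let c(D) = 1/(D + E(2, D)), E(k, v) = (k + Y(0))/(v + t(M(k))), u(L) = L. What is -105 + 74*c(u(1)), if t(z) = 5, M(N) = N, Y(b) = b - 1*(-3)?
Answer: -711/11 ≈ -64.636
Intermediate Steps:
Y(b) = 3 + b (Y(b) = b + 3 = 3 + b)
E(k, v) = (3 + k)/(5 + v) (E(k, v) = (k + (3 + 0))/(v + 5) = (k + 3)/(5 + v) = (3 + k)/(5 + v))
c(D) = 1/(D + 5/(5 + D)) (c(D) = 1/(D + (3 + 2)/(5 + D)) = 1/(D + 5/(5 + D)))
-105 + 74*c(u(1)) = -105 + 74*((5 + 1)/(5 + 1*(5 + 1))) = -105 + 74*(6/(5 + 1*6)) = -105 + 74*(6/(5 + 6)) = -105 + 74*(6/11) = -105 + 444/11 = -711/11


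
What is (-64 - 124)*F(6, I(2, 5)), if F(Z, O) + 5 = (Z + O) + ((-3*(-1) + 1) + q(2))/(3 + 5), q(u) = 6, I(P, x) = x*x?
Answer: -5123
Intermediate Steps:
I(P, x) = x**2
F(Z, O) = -15/4 + O + Z (F(Z, O) = -5 + ((Z + O) + ((-3*(-1) + 1) + 6)/(3 + 5)) = -5 + ((O + Z) + ((3 + 1) + 6)/8) = -5 + ((O + Z) + (4 + 6)*(1/8)) = -5 + ((O + Z) + 10*(1/8)) = -5 + ((O + Z) + 5/4) = -5 + (5/4 + O + Z) = -15/4 + O + Z)
(-64 - 124)*F(6, I(2, 5)) = (-64 - 124)*(-15/4 + 5**2 + 6) = -188*(-15/4 + 25 + 6) = -188*109/4 = -5123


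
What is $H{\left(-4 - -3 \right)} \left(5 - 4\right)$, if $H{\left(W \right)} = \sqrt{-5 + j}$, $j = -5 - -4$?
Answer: $i \sqrt{6} \approx 2.4495 i$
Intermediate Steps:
$j = -1$ ($j = -5 + 4 = -1$)
$H{\left(W \right)} = i \sqrt{6}$ ($H{\left(W \right)} = \sqrt{-5 - 1} = \sqrt{-6} = i \sqrt{6}$)
$H{\left(-4 - -3 \right)} \left(5 - 4\right) = i \sqrt{6} \left(5 - 4\right) = i \sqrt{6} \cdot 1 = i \sqrt{6}$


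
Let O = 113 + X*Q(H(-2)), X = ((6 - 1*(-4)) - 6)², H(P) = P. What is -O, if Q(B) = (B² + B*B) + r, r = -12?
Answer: -49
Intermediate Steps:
Q(B) = -12 + 2*B² (Q(B) = (B² + B*B) - 12 = (B² + B²) - 12 = 2*B² - 12 = -12 + 2*B²)
X = 16 (X = ((6 + 4) - 6)² = (10 - 6)² = 4² = 16)
O = 49 (O = 113 + 16*(-12 + 2*(-2)²) = 113 + 16*(-12 + 2*4) = 113 + 16*(-12 + 8) = 113 + 16*(-4) = 113 - 64 = 49)
-O = -1*49 = -49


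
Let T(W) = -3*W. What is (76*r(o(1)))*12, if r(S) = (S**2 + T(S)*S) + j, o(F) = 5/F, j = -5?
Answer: -50160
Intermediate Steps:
r(S) = -5 - 2*S**2 (r(S) = (S**2 + (-3*S)*S) - 5 = (S**2 - 3*S**2) - 5 = -2*S**2 - 5 = -5 - 2*S**2)
(76*r(o(1)))*12 = (76*(-5 - 2*(5/1)**2))*12 = (76*(-5 - 2*(5*1)**2))*12 = (76*(-5 - 2*5**2))*12 = (76*(-5 - 2*25))*12 = (76*(-5 - 50))*12 = (76*(-55))*12 = -4180*12 = -50160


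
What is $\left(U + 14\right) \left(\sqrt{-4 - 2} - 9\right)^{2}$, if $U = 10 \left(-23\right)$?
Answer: $-16200 + 3888 i \sqrt{6} \approx -16200.0 + 9523.6 i$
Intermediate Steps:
$U = -230$
$\left(U + 14\right) \left(\sqrt{-4 - 2} - 9\right)^{2} = \left(-230 + 14\right) \left(\sqrt{-4 - 2} - 9\right)^{2} = - 216 \left(\sqrt{-6} - 9\right)^{2} = - 216 \left(i \sqrt{6} - 9\right)^{2} = - 216 \left(-9 + i \sqrt{6}\right)^{2}$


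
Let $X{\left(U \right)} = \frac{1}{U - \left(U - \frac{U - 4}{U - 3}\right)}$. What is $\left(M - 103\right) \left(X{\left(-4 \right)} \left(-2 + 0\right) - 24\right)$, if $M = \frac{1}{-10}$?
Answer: $\frac{106193}{40} \approx 2654.8$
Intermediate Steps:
$M = - \frac{1}{10} \approx -0.1$
$X{\left(U \right)} = \frac{-3 + U}{-4 + U}$ ($X{\left(U \right)} = \frac{1}{U - \left(U - \frac{-4 + U}{-3 + U}\right)} = \frac{1}{\frac{1}{-3 + U} \left(-4 + U\right)} = \frac{-3 + U}{-4 + U}$)
$\left(M - 103\right) \left(X{\left(-4 \right)} \left(-2 + 0\right) - 24\right) = \left(- \frac{1}{10} - 103\right) \left(\frac{-3 - 4}{-4 - 4} \left(-2 + 0\right) - 24\right) = - \frac{1031 \left(\frac{1}{-8} \left(-7\right) \left(-2\right) - 24\right)}{10} = - \frac{1031 \left(\left(- \frac{1}{8}\right) \left(-7\right) \left(-2\right) - 24\right)}{10} = - \frac{1031 \left(\frac{7}{8} \left(-2\right) - 24\right)}{10} = - \frac{1031 \left(- \frac{7}{4} - 24\right)}{10} = \left(- \frac{1031}{10}\right) \left(- \frac{103}{4}\right) = \frac{106193}{40}$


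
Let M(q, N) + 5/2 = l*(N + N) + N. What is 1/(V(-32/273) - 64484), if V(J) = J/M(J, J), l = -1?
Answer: -1301/83893620 ≈ -1.5508e-5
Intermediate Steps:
M(q, N) = -5/2 - N (M(q, N) = -5/2 + (-(N + N) + N) = -5/2 + (-2*N + N) = -5/2 - N)
V(J) = J/(-5/2 - J)
1/(V(-32/273) - 64484) = 1/(2*(-32/273)/(-5 - (-64)/273) - 64484) = 1/(2*(-32*1/273)/(-5 - (-64)/273) - 64484) = 1/(2*(-32/273)/(-5 - 2*(-32/273)) - 64484) = 1/(2*(-32/273)/(-5 + 64/273) - 64484) = 1/(2*(-32/273)/(-1301/273) - 64484) = 1/(2*(-32/273)*(-273/1301) - 64484) = 1/(64/1301 - 64484) = 1/(-83893620/1301) = -1301/83893620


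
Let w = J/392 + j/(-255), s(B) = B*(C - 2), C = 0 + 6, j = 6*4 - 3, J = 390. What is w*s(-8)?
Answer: -121624/4165 ≈ -29.201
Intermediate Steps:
j = 21 (j = 24 - 3 = 21)
C = 6
s(B) = 4*B (s(B) = B*(6 - 2) = B*4 = 4*B)
w = 15203/16660 (w = 390/392 + 21/(-255) = 390*(1/392) + 21*(-1/255) = 195/196 - 7/85 = 15203/16660 ≈ 0.91255)
w*s(-8) = 15203*(4*(-8))/16660 = (15203/16660)*(-32) = -121624/4165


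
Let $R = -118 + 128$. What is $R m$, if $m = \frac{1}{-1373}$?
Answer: $- \frac{10}{1373} \approx -0.0072833$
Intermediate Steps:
$R = 10$
$m = - \frac{1}{1373} \approx -0.00072833$
$R m = 10 \left(- \frac{1}{1373}\right) = - \frac{10}{1373}$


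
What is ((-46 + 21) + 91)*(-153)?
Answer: -10098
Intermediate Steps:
((-46 + 21) + 91)*(-153) = (-25 + 91)*(-153) = 66*(-153) = -10098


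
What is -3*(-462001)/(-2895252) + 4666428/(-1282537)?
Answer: -5096028376489/1237755938108 ≈ -4.1171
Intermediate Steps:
-3*(-462001)/(-2895252) + 4666428/(-1282537) = 1386003*(-1/2895252) + 4666428*(-1/1282537) = -462001/965084 - 4666428/1282537 = -5096028376489/1237755938108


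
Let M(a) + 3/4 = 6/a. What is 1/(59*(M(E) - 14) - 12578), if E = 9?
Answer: -12/160907 ≈ -7.4577e-5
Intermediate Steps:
M(a) = -3/4 + 6/a
1/(59*(M(E) - 14) - 12578) = 1/(59*((-3/4 + 6/9) - 14) - 12578) = 1/(59*((-3/4 + 6*(1/9)) - 14) - 12578) = 1/(59*((-3/4 + 2/3) - 14) - 12578) = 1/(59*(-1/12 - 14) - 12578) = 1/(59*(-169/12) - 12578) = 1/(-9971/12 - 12578) = 1/(-160907/12) = -12/160907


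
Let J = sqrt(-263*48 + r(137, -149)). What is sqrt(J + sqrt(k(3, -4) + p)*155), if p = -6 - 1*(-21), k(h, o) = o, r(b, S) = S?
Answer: sqrt(155*sqrt(11) + I*sqrt(12773)) ≈ 22.808 + 2.4776*I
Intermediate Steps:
p = 15 (p = -6 + 21 = 15)
J = I*sqrt(12773) (J = sqrt(-263*48 - 149) = sqrt(-12624 - 149) = sqrt(-12773) = I*sqrt(12773) ≈ 113.02*I)
sqrt(J + sqrt(k(3, -4) + p)*155) = sqrt(I*sqrt(12773) + sqrt(-4 + 15)*155) = sqrt(I*sqrt(12773) + sqrt(11)*155) = sqrt(I*sqrt(12773) + 155*sqrt(11)) = sqrt(155*sqrt(11) + I*sqrt(12773))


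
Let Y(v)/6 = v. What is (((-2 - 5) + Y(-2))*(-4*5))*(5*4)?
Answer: 7600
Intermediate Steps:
Y(v) = 6*v
(((-2 - 5) + Y(-2))*(-4*5))*(5*4) = (((-2 - 5) + 6*(-2))*(-4*5))*(5*4) = ((-7 - 12)*(-20))*20 = -19*(-20)*20 = 380*20 = 7600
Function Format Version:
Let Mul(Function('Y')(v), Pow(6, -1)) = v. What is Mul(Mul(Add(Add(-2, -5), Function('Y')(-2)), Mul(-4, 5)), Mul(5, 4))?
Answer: 7600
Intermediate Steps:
Function('Y')(v) = Mul(6, v)
Mul(Mul(Add(Add(-2, -5), Function('Y')(-2)), Mul(-4, 5)), Mul(5, 4)) = Mul(Mul(Add(Add(-2, -5), Mul(6, -2)), Mul(-4, 5)), Mul(5, 4)) = Mul(Mul(Add(-7, -12), -20), 20) = Mul(Mul(-19, -20), 20) = Mul(380, 20) = 7600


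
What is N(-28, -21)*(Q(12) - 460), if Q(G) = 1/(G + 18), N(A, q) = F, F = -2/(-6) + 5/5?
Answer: -27598/45 ≈ -613.29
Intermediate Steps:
F = 4/3 (F = -2*(-1/6) + 5*(1/5) = 1/3 + 1 = 4/3 ≈ 1.3333)
N(A, q) = 4/3
Q(G) = 1/(18 + G)
N(-28, -21)*(Q(12) - 460) = 4*(1/(18 + 12) - 460)/3 = 4*(1/30 - 460)/3 = (4/3)*(-13799/30) = -27598/45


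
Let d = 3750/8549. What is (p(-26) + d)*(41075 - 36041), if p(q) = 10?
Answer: 449234160/8549 ≈ 52548.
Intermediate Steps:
d = 3750/8549 (d = 3750*(1/8549) = 3750/8549 ≈ 0.43865)
(p(-26) + d)*(41075 - 36041) = (10 + 3750/8549)*(41075 - 36041) = (89240/8549)*5034 = 449234160/8549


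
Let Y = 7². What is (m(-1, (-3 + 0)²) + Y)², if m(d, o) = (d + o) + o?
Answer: 4356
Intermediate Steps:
m(d, o) = d + 2*o
Y = 49
(m(-1, (-3 + 0)²) + Y)² = ((-1 + 2*(-3 + 0)²) + 49)² = ((-1 + 2*(-3)²) + 49)² = ((-1 + 2*9) + 49)² = ((-1 + 18) + 49)² = (17 + 49)² = 66² = 4356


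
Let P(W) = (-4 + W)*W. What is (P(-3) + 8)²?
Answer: 841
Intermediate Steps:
P(W) = W*(-4 + W)
(P(-3) + 8)² = (-3*(-4 - 3) + 8)² = (-3*(-7) + 8)² = (21 + 8)² = 29² = 841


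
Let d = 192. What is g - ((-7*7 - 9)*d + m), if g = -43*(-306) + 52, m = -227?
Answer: 24573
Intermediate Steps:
g = 13210 (g = 13158 + 52 = 13210)
g - ((-7*7 - 9)*d + m) = 13210 - ((-7*7 - 9)*192 - 227) = 13210 - ((-49 - 9)*192 - 227) = 13210 - (-58*192 - 227) = 13210 - (-11136 - 227) = 13210 - 1*(-11363) = 13210 + 11363 = 24573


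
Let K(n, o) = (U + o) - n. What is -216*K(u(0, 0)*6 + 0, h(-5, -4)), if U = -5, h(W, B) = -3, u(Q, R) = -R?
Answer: 1728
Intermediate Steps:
K(n, o) = -5 + o - n (K(n, o) = (-5 + o) - n = -5 + o - n)
-216*K(u(0, 0)*6 + 0, h(-5, -4)) = -216*(-5 - 3 - (-1*0*6 + 0)) = -216*(-5 - 3 - (0*6 + 0)) = -216*(-5 - 3 - (0 + 0)) = -216*(-5 - 3 - 1*0) = -216*(-5 - 3 + 0) = -216*(-8) = 1728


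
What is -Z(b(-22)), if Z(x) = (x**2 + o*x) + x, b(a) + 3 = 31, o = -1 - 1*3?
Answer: -700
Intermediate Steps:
o = -4 (o = -1 - 3 = -4)
b(a) = 28 (b(a) = -3 + 31 = 28)
Z(x) = x**2 - 3*x (Z(x) = (x**2 - 4*x) + x = x**2 - 3*x)
-Z(b(-22)) = -28*(-3 + 28) = -28*25 = -1*700 = -700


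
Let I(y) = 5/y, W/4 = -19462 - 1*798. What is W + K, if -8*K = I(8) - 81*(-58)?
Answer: -5224149/64 ≈ -81627.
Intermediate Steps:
W = -81040 (W = 4*(-19462 - 1*798) = 4*(-19462 - 798) = 4*(-20260) = -81040)
K = -37589/64 (K = -(5/8 - 81*(-58))/8 = -(5*(⅛) + 4698)/8 = -(5/8 + 4698)/8 = -⅛*37589/8 = -37589/64 ≈ -587.33)
W + K = -81040 - 37589/64 = -5224149/64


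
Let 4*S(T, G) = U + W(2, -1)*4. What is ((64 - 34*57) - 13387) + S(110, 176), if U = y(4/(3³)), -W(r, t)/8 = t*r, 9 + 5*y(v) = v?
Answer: -8232539/540 ≈ -15245.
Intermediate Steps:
y(v) = -9/5 + v/5
W(r, t) = -8*r*t (W(r, t) = -8*t*r = -8*r*t)
U = -239/135 (U = -9/5 + (4/(3³))/5 = -9/5 + (4/27)/5 = -9/5 + (4*(1/27))/5 = -9/5 + (⅕)*(4/27) = -9/5 + 4/135 = -239/135 ≈ -1.7704)
S(T, G) = 8401/540 (S(T, G) = (-239/135 - 8*2*(-1)*4)/4 = (-239/135 + 16*4)/4 = (-239/135 + 64)/4 = (¼)*(8401/135) = 8401/540)
((64 - 34*57) - 13387) + S(110, 176) = ((64 - 34*57) - 13387) + 8401/540 = ((64 - 1938) - 13387) + 8401/540 = (-1874 - 13387) + 8401/540 = -15261 + 8401/540 = -8232539/540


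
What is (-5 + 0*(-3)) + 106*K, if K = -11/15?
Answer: -1241/15 ≈ -82.733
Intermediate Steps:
K = -11/15 (K = -11*1/15 = -11/15 ≈ -0.73333)
(-5 + 0*(-3)) + 106*K = (-5 + 0*(-3)) + 106*(-11/15) = (-5 + 0) - 1166/15 = -5 - 1166/15 = -1241/15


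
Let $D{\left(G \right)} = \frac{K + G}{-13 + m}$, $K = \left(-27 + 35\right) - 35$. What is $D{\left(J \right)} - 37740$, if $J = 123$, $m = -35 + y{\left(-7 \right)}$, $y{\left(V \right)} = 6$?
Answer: $- \frac{264196}{7} \approx -37742.0$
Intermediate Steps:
$K = -27$ ($K = 8 - 35 = -27$)
$m = -29$ ($m = -35 + 6 = -29$)
$D{\left(G \right)} = \frac{9}{14} - \frac{G}{42}$ ($D{\left(G \right)} = \frac{-27 + G}{-13 - 29} = \frac{-27 + G}{-42} = \left(-27 + G\right) \left(- \frac{1}{42}\right) = \frac{9}{14} - \frac{G}{42}$)
$D{\left(J \right)} - 37740 = \left(\frac{9}{14} - \frac{41}{14}\right) - 37740 = - \frac{16}{7} - 37740 = - \frac{264196}{7}$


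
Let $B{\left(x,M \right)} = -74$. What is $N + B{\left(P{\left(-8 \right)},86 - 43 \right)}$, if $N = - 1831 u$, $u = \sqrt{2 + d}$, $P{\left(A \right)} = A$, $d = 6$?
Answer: $-74 - 3662 \sqrt{2} \approx -5252.9$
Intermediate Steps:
$u = 2 \sqrt{2}$ ($u = \sqrt{2 + 6} = \sqrt{8} = 2 \sqrt{2} \approx 2.8284$)
$N = - 3662 \sqrt{2}$ ($N = - 1831 \cdot 2 \sqrt{2} = - 3662 \sqrt{2} \approx -5178.9$)
$N + B{\left(P{\left(-8 \right)},86 - 43 \right)} = - 3662 \sqrt{2} - 74 = -74 - 3662 \sqrt{2}$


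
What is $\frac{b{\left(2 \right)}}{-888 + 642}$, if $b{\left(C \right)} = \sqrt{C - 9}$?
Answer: $- \frac{i \sqrt{7}}{246} \approx - 0.010755 i$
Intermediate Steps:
$b{\left(C \right)} = \sqrt{-9 + C}$
$\frac{b{\left(2 \right)}}{-888 + 642} = \frac{\sqrt{-9 + 2}}{-888 + 642} = \frac{\sqrt{-7}}{-246} = i \sqrt{7} \left(- \frac{1}{246}\right) = - \frac{i \sqrt{7}}{246}$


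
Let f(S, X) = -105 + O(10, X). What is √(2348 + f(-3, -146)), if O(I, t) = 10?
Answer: √2253 ≈ 47.466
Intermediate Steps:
f(S, X) = -95 (f(S, X) = -105 + 10 = -95)
√(2348 + f(-3, -146)) = √(2348 - 95) = √2253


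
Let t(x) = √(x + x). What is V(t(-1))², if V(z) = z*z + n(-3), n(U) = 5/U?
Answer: 121/9 ≈ 13.444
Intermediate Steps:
t(x) = √2*√x (t(x) = √(2*x) = √2*√x)
V(z) = -5/3 + z² (V(z) = z*z + 5/(-3) = z² + 5*(-⅓) = z² - 5/3 = -5/3 + z²)
V(t(-1))² = (-5/3 + (√2*√(-1))²)² = (-5/3 + (√2*I)²)² = (-5/3 + (I*√2)²)² = (-5/3 - 2)² = (-11/3)² = 121/9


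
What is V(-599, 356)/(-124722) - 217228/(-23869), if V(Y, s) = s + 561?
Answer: 27071222743/2976989418 ≈ 9.0935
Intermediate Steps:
V(Y, s) = 561 + s
V(-599, 356)/(-124722) - 217228/(-23869) = (561 + 356)/(-124722) - 217228/(-23869) = 917*(-1/124722) - 217228*(-1/23869) = -917/124722 + 217228/23869 = 27071222743/2976989418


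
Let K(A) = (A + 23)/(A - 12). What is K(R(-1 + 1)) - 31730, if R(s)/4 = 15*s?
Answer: -380783/12 ≈ -31732.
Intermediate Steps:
R(s) = 60*s (R(s) = 4*(15*s) = 60*s)
K(A) = (23 + A)/(-12 + A)
K(R(-1 + 1)) - 31730 = (23 + 60*(-1 + 1))/(-12 + 60*(-1 + 1)) - 31730 = (23 + 60*0)/(-12 + 60*0) - 31730 = (23 + 0)/(-12 + 0) - 31730 = 23/(-12) - 31730 = -1/12*23 - 31730 = -23/12 - 31730 = -380783/12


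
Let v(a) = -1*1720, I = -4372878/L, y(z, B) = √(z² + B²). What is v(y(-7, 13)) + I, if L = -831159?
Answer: -475073534/277053 ≈ -1714.7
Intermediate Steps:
y(z, B) = √(B² + z²)
I = 1457626/277053 (I = -4372878/(-831159) = -4372878*(-1/831159) = 1457626/277053 ≈ 5.2612)
v(a) = -1720
v(y(-7, 13)) + I = -1720 + 1457626/277053 = -475073534/277053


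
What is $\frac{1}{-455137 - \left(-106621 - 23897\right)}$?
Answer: $- \frac{1}{324619} \approx -3.0805 \cdot 10^{-6}$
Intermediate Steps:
$\frac{1}{-455137 - \left(-106621 - 23897\right)} = \frac{1}{-455137 + \left(321160 - \left(214539 - 23897\right)\right)} = \frac{1}{-455137 + \left(321160 - 190642\right)} = \frac{1}{-455137 + 130518} = \frac{1}{-324619} = - \frac{1}{324619}$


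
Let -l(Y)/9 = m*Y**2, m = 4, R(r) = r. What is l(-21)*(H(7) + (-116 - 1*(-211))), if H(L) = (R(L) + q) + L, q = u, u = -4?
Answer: -1666980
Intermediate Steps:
q = -4
l(Y) = -36*Y**2
H(L) = -4 + 2*L (H(L) = (L - 4) + L = (-4 + L) + L = -4 + 2*L)
l(-21)*(H(7) + (-116 - 1*(-211))) = (-36*(-21)**2)*((-4 + 2*7) + (-116 - 1*(-211))) = (-36*441)*((-4 + 14) + (-116 + 211)) = -15876*(10 + 95) = -15876*105 = -1666980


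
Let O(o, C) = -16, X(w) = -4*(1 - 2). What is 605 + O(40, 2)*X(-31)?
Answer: 541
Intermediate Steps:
X(w) = 4 (X(w) = -4*(-1) = 4)
605 + O(40, 2)*X(-31) = 605 - 16*4 = 605 - 64 = 541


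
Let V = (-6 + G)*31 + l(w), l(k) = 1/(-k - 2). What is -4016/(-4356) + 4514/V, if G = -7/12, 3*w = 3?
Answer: -5138740/242847 ≈ -21.160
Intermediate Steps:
w = 1 (w = (⅓)*3 = 1)
G = -7/12 (G = -7*1/12 = -7/12 ≈ -0.58333)
l(k) = 1/(-2 - k)
V = -2453/12 (V = (-6 - 7/12)*31 - 1/(2 + 1) = -79/12*31 - 1/3 = -2449/12 - 1*⅓ = -2449/12 - ⅓ = -2453/12 ≈ -204.42)
-4016/(-4356) + 4514/V = -4016/(-4356) + 4514/(-2453/12) = -4016*(-1/4356) + 4514*(-12/2453) = 1004/1089 - 54168/2453 = -5138740/242847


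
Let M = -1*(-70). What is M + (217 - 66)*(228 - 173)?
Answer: 8375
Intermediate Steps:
M = 70
M + (217 - 66)*(228 - 173) = 70 + (217 - 66)*(228 - 173) = 70 + 151*55 = 70 + 8305 = 8375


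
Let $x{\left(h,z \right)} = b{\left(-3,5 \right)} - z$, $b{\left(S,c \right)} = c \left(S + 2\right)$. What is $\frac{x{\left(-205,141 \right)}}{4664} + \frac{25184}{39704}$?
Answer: $\frac{6978837}{11573716} \approx 0.60299$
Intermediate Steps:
$b{\left(S,c \right)} = c \left(2 + S\right)$
$x{\left(h,z \right)} = -5 - z$ ($x{\left(h,z \right)} = 5 \left(2 - 3\right) - z = 5 \left(-1\right) - z = -5 - z$)
$\frac{x{\left(-205,141 \right)}}{4664} + \frac{25184}{39704} = \frac{-5 - 141}{4664} + \frac{25184}{39704} = \left(-5 - 141\right) \frac{1}{4664} + 25184 \cdot \frac{1}{39704} = \left(-146\right) \frac{1}{4664} + \frac{3148}{4963} = - \frac{73}{2332} + \frac{3148}{4963} = \frac{6978837}{11573716}$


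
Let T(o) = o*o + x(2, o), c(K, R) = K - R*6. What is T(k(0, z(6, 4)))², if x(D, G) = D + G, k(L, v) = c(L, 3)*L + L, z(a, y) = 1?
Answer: 4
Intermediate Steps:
c(K, R) = K - 6*R
k(L, v) = L + L*(-18 + L) (k(L, v) = (L - 6*3)*L + L = (L - 18)*L + L = (-18 + L)*L + L = L*(-18 + L) + L = L + L*(-18 + L))
T(o) = 2 + o + o² (T(o) = o*o + (2 + o) = o² + (2 + o) = 2 + o + o²)
T(k(0, z(6, 4)))² = (2 + 0*(-17 + 0) + (0*(-17 + 0))²)² = (2 + 0*(-17) + (0*(-17))²)² = (2 + 0 + 0²)² = (2 + 0 + 0)² = 2² = 4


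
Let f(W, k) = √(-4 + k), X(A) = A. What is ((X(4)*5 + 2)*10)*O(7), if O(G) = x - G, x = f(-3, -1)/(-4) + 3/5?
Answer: -1408 - 55*I*√5 ≈ -1408.0 - 122.98*I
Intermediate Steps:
x = ⅗ - I*√5/4 (x = √(-4 - 1)/(-4) + 3/5 = √(-5)*(-¼) + 3*(⅕) = (I*√5)*(-¼) + ⅗ = -I*√5/4 + ⅗ = ⅗ - I*√5/4 ≈ 0.6 - 0.55902*I)
O(G) = ⅗ - G - I*√5/4 (O(G) = (⅗ - I*√5/4) - G = ⅗ - G - I*√5/4)
((X(4)*5 + 2)*10)*O(7) = ((4*5 + 2)*10)*(⅗ - 1*7 - I*√5/4) = ((20 + 2)*10)*(⅗ - 7 - I*√5/4) = (22*10)*(-32/5 - I*√5/4) = 220*(-32/5 - I*√5/4) = -1408 - 55*I*√5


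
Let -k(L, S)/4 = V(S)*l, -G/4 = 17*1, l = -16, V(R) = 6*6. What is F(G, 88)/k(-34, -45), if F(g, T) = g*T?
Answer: -187/72 ≈ -2.5972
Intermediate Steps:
V(R) = 36
G = -68 ≈ -68.000
k(L, S) = 2304 (k(L, S) = -144*(-16) = -4*(-576) = 2304)
F(g, T) = T*g
F(G, 88)/k(-34, -45) = (88*(-68))/2304 = -5984*1/2304 = -187/72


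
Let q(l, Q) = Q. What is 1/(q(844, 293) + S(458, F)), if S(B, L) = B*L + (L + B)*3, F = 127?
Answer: 1/60214 ≈ 1.6607e-5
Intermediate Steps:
S(B, L) = 3*B + 3*L + B*L (S(B, L) = B*L + (B + L)*3 = B*L + (3*B + 3*L) = 3*B + 3*L + B*L)
1/(q(844, 293) + S(458, F)) = 1/(293 + (3*458 + 3*127 + 458*127)) = 1/(293 + (1374 + 381 + 58166)) = 1/(293 + 59921) = 1/60214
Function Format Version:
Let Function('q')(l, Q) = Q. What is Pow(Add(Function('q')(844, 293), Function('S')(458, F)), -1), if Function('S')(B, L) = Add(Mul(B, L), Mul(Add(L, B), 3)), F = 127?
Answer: Rational(1, 60214) ≈ 1.6607e-5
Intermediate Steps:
Function('S')(B, L) = Add(Mul(3, B), Mul(3, L), Mul(B, L)) (Function('S')(B, L) = Add(Mul(B, L), Mul(Add(B, L), 3)) = Add(Mul(B, L), Add(Mul(3, B), Mul(3, L))) = Add(Mul(3, B), Mul(3, L), Mul(B, L)))
Pow(Add(Function('q')(844, 293), Function('S')(458, F)), -1) = Pow(Add(293, Add(Mul(3, 458), Mul(3, 127), Mul(458, 127))), -1) = Pow(Add(293, Add(1374, 381, 58166)), -1) = Pow(Add(293, 59921), -1) = Pow(60214, -1) = Rational(1, 60214)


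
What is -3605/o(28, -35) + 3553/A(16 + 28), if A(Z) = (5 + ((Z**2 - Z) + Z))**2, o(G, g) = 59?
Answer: -13581559378/222281379 ≈ -61.101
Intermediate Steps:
A(Z) = (5 + Z**2)**2
-3605/o(28, -35) + 3553/A(16 + 28) = -3605/59 + 3553/((5 + (16 + 28)**2)**2) = -3605*1/59 + 3553/((5 + 44**2)**2) = -3605/59 + 3553/((5 + 1936)**2) = -3605/59 + 3553/(1941**2) = -3605/59 + 3553/3767481 = -13581559378/222281379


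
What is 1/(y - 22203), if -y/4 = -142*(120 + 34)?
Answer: 1/65269 ≈ 1.5321e-5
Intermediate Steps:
y = 87472 (y = -(-568)*(120 + 34) = -(-568)*154 = -4*(-21868) = 87472)
1/(y - 22203) = 1/(87472 - 22203) = 1/65269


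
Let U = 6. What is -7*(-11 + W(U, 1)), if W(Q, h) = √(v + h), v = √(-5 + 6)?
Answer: 77 - 7*√2 ≈ 67.100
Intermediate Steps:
v = 1 (v = √1 = 1)
W(Q, h) = √(1 + h)
-7*(-11 + W(U, 1)) = -7*(-11 + √(1 + 1)) = -7*(-11 + √2) = 77 - 7*√2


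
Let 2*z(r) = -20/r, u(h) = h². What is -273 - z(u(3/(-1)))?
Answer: -2447/9 ≈ -271.89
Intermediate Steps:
z(r) = -10/r (z(r) = (-20/r)/2 = -10/r)
-273 - z(u(3/(-1))) = -273 - (-10)/((3/(-1))²) = -273 - (-10)/((3*(-1))²) = -273 - (-10)/((-3)²) = -273 - (-10)/9 = -273 - 1*(-10/9) = -273 + 10/9 = -2447/9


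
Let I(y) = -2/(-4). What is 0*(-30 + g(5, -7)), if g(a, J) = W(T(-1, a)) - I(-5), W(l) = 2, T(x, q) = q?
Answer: 0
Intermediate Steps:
I(y) = 1/2 (I(y) = -2*(-1/4) = 1/2)
g(a, J) = 3/2 (g(a, J) = 2 - 1*1/2 = 2 - 1/2 = 3/2)
0*(-30 + g(5, -7)) = 0*(-30 + 3/2) = 0*(-57/2) = 0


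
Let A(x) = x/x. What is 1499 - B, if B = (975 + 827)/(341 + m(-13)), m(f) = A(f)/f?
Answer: 3310071/2216 ≈ 1493.7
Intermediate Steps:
A(x) = 1
m(f) = 1/f
B = 11713/2216 (B = (975 + 827)/(341 + 1/(-13)) = 1802/(341 - 1/13) = 1802/(4432/13) = 1802*(13/4432) = 11713/2216 ≈ 5.2857)
1499 - B = 1499 - 1*11713/2216 = 1499 - 11713/2216 = 3310071/2216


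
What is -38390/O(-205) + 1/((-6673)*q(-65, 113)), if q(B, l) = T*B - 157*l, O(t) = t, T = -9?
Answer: 878992703905/4693761508 ≈ 187.27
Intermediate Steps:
q(B, l) = -157*l - 9*B (q(B, l) = -9*B - 157*l = -157*l - 9*B)
-38390/O(-205) + 1/((-6673)*q(-65, 113)) = -38390/(-205) + 1/((-6673)*(-157*113 - 9*(-65))) = -38390*(-1/205) - 1/(6673*(-17741 + 585)) = 7678/41 - 1/6673/(-17156) = 7678/41 - 1/6673*(-1/17156) = 7678/41 + 1/114481988 = 878992703905/4693761508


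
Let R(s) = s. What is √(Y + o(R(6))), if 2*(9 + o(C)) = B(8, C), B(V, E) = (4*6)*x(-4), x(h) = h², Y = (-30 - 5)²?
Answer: 8*√22 ≈ 37.523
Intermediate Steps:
Y = 1225 (Y = (-35)² = 1225)
B(V, E) = 384 (B(V, E) = (4*6)*(-4)² = 24*16 = 384)
o(C) = 183 (o(C) = -9 + (½)*384 = -9 + 192 = 183)
√(Y + o(R(6))) = √(1225 + 183) = √1408 = 8*√22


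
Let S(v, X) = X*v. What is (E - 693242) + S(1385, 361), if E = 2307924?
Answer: 2114667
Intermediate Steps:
(E - 693242) + S(1385, 361) = (2307924 - 693242) + 361*1385 = 1614682 + 499985 = 2114667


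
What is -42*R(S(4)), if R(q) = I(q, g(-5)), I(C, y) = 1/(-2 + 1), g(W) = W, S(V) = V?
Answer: 42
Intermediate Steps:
I(C, y) = -1 (I(C, y) = 1/(-1) = -1)
R(q) = -1
-42*R(S(4)) = -42*(-1) = 42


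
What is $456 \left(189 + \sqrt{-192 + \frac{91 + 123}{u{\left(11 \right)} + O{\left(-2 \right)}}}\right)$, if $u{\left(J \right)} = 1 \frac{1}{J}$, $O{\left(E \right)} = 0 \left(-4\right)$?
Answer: $86184 + 456 \sqrt{2162} \approx 1.0739 \cdot 10^{5}$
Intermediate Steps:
$O{\left(E \right)} = 0$
$u{\left(J \right)} = \frac{1}{J}$
$456 \left(189 + \sqrt{-192 + \frac{91 + 123}{u{\left(11 \right)} + O{\left(-2 \right)}}}\right) = 456 \left(189 + \sqrt{-192 + \frac{91 + 123}{\frac{1}{11} + 0}}\right) = 456 \left(189 + \sqrt{-192 + \frac{214}{\frac{1}{11} + 0}}\right) = 456 \left(189 + \sqrt{-192 + 214 \frac{1}{\frac{1}{11}}}\right) = 456 \left(189 + \sqrt{-192 + 214 \cdot 11}\right) = 456 \left(189 + \sqrt{-192 + 2354}\right) = 456 \left(189 + \sqrt{2162}\right) = 86184 + 456 \sqrt{2162}$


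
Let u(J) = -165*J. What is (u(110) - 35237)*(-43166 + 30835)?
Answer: 658315097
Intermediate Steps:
(u(110) - 35237)*(-43166 + 30835) = (-165*110 - 35237)*(-43166 + 30835) = (-18150 - 35237)*(-12331) = -53387*(-12331) = 658315097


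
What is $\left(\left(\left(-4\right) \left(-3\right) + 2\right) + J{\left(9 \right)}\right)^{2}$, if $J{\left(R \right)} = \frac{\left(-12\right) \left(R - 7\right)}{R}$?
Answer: $\frac{1156}{9} \approx 128.44$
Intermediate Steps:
$J{\left(R \right)} = \frac{84 - 12 R}{R}$ ($J{\left(R \right)} = \frac{\left(-12\right) \left(-7 + R\right)}{R} = \frac{84 - 12 R}{R}$)
$\left(\left(\left(-4\right) \left(-3\right) + 2\right) + J{\left(9 \right)}\right)^{2} = \left(\left(\left(-4\right) \left(-3\right) + 2\right) - \left(12 - \frac{84}{9}\right)\right)^{2} = \left(\left(12 + 2\right) + \left(-12 + 84 \cdot \frac{1}{9}\right)\right)^{2} = \left(14 + \left(-12 + \frac{28}{3}\right)\right)^{2} = \left(14 - \frac{8}{3}\right)^{2} = \left(\frac{34}{3}\right)^{2} = \frac{1156}{9}$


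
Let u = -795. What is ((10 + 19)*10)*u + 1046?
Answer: -229504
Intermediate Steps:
((10 + 19)*10)*u + 1046 = ((10 + 19)*10)*(-795) + 1046 = (29*10)*(-795) + 1046 = 290*(-795) + 1046 = -230550 + 1046 = -229504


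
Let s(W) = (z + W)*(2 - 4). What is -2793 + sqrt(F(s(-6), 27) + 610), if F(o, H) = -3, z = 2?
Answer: -2793 + sqrt(607) ≈ -2768.4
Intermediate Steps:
s(W) = -4 - 2*W (s(W) = (2 + W)*(2 - 4) = (2 + W)*(-2) = -4 - 2*W)
-2793 + sqrt(F(s(-6), 27) + 610) = -2793 + sqrt(-3 + 610) = -2793 + sqrt(607)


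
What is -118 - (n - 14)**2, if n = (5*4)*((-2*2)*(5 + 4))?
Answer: -538874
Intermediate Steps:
n = -720 (n = 20*(-4*9) = 20*(-36) = -720)
-118 - (n - 14)**2 = -118 - (-720 - 14)**2 = -118 - 1*(-734)**2 = -118 - 1*538756 = -118 - 538756 = -538874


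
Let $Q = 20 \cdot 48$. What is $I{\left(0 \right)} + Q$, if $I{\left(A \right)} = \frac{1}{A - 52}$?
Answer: $\frac{49919}{52} \approx 959.98$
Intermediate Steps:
$I{\left(A \right)} = \frac{1}{-52 + A}$
$Q = 960$
$I{\left(0 \right)} + Q = \frac{1}{-52 + 0} + 960 = \frac{1}{-52} + 960 = - \frac{1}{52} + 960 = \frac{49919}{52}$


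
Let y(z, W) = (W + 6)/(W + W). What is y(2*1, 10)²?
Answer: 16/25 ≈ 0.64000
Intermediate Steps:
y(z, W) = (6 + W)/(2*W) (y(z, W) = (6 + W)/((2*W)) = (6 + W)*(1/(2*W)) = (6 + W)/(2*W))
y(2*1, 10)² = ((½)*(6 + 10)/10)² = ((½)*(⅒)*16)² = (⅘)² = 16/25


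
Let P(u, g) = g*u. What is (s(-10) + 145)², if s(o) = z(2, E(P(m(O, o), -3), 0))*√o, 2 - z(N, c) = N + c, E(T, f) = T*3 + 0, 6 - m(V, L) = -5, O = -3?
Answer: -76985 + 28710*I*√10 ≈ -76985.0 + 90789.0*I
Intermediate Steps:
m(V, L) = 11 (m(V, L) = 6 - 1*(-5) = 6 + 5 = 11)
E(T, f) = 3*T (E(T, f) = 3*T + 0 = 3*T)
z(N, c) = 2 - N - c (z(N, c) = 2 - (N + c) = 2 + (-N - c) = 2 - N - c)
s(o) = 99*√o (s(o) = (2 - 1*2 - 3*(-3*11))*√o = (2 - 2 - 3*(-33))*√o = (2 - 2 - 1*(-99))*√o = (2 - 2 + 99)*√o = 99*√o)
(s(-10) + 145)² = (99*√(-10) + 145)² = (99*(I*√10) + 145)² = (99*I*√10 + 145)² = (145 + 99*I*√10)²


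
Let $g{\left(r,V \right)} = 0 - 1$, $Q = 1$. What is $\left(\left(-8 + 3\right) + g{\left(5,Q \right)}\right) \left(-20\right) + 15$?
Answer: $135$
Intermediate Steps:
$g{\left(r,V \right)} = -1$ ($g{\left(r,V \right)} = 0 - 1 = -1$)
$\left(\left(-8 + 3\right) + g{\left(5,Q \right)}\right) \left(-20\right) + 15 = \left(\left(-8 + 3\right) - 1\right) \left(-20\right) + 15 = \left(-5 - 1\right) \left(-20\right) + 15 = \left(-6\right) \left(-20\right) + 15 = 120 + 15 = 135$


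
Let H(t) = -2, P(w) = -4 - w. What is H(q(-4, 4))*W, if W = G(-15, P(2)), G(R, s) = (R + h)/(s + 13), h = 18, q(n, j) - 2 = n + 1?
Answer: -6/7 ≈ -0.85714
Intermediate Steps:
q(n, j) = 3 + n (q(n, j) = 2 + (n + 1) = 2 + (1 + n) = 3 + n)
G(R, s) = (18 + R)/(13 + s) (G(R, s) = (R + 18)/(s + 13) = (18 + R)/(13 + s))
W = 3/7 (W = (18 - 15)/(13 + (-4 - 1*2)) = 3/(13 + (-4 - 2)) = 3/(13 - 6) = 3/7 ≈ 0.42857)
H(q(-4, 4))*W = -2*3/7 = -6/7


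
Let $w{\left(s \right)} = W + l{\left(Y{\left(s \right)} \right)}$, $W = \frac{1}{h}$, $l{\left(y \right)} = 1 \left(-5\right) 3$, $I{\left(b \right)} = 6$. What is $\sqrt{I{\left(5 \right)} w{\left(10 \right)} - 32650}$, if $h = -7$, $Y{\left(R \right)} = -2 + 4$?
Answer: $\frac{i \sqrt{1604302}}{7} \approx 180.94 i$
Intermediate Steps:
$Y{\left(R \right)} = 2$
$l{\left(y \right)} = -15$ ($l{\left(y \right)} = \left(-5\right) 3 = -15$)
$W = - \frac{1}{7}$ ($W = \frac{1}{-7} = - \frac{1}{7} \approx -0.14286$)
$w{\left(s \right)} = - \frac{106}{7}$ ($w{\left(s \right)} = - \frac{1}{7} - 15 = - \frac{106}{7}$)
$\sqrt{I{\left(5 \right)} w{\left(10 \right)} - 32650} = \sqrt{6 \left(- \frac{106}{7}\right) - 32650} = \sqrt{- \frac{636}{7} - 32650} = \sqrt{- \frac{229186}{7}} = \frac{i \sqrt{1604302}}{7}$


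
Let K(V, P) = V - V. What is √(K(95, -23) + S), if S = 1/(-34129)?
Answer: I*√34129/34129 ≈ 0.005413*I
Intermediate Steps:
K(V, P) = 0
S = -1/34129 ≈ -2.9301e-5
√(K(95, -23) + S) = √(0 - 1/34129) = √(-1/34129) = I*√34129/34129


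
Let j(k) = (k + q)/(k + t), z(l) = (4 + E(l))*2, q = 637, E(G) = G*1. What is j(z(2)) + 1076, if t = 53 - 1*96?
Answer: 32707/31 ≈ 1055.1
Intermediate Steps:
E(G) = G
t = -43 (t = 53 - 96 = -43)
z(l) = 8 + 2*l (z(l) = (4 + l)*2 = 8 + 2*l)
j(k) = (637 + k)/(-43 + k) (j(k) = (k + 637)/(k - 43) = (637 + k)/(-43 + k))
j(z(2)) + 1076 = (637 + (8 + 2*2))/(-43 + (8 + 2*2)) + 1076 = (637 + (8 + 4))/(-43 + (8 + 4)) + 1076 = (637 + 12)/(-43 + 12) + 1076 = 649/(-31) + 1076 = -1/31*649 + 1076 = -649/31 + 1076 = 32707/31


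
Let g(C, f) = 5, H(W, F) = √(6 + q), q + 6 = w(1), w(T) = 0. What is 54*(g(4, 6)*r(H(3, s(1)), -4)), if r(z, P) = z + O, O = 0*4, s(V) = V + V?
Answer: 0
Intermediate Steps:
s(V) = 2*V
q = -6 (q = -6 + 0 = -6)
H(W, F) = 0 (H(W, F) = √(6 - 6) = √0 = 0)
O = 0
r(z, P) = z (r(z, P) = z + 0 = z)
54*(g(4, 6)*r(H(3, s(1)), -4)) = 54*(5*0) = 54*0 = 0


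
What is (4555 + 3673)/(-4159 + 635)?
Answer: -2057/881 ≈ -2.3348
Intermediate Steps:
(4555 + 3673)/(-4159 + 635) = 8228/(-3524) = 8228*(-1/3524) = -2057/881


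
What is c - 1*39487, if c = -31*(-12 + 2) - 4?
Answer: -39181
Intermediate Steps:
c = 306 (c = -31*(-10) - 4 = 310 - 4 = 306)
c - 1*39487 = 306 - 1*39487 = 306 - 39487 = -39181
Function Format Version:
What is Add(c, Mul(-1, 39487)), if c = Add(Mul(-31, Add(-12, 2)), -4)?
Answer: -39181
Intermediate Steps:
c = 306 (c = Add(Mul(-31, -10), -4) = Add(310, -4) = 306)
Add(c, Mul(-1, 39487)) = Add(306, Mul(-1, 39487)) = Add(306, -39487) = -39181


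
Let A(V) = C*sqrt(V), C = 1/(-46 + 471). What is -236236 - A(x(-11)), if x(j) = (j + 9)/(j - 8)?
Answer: -236236 - sqrt(38)/8075 ≈ -2.3624e+5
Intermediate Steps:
x(j) = (9 + j)/(-8 + j)
C = 1/425 ≈ 0.0023529
A(V) = sqrt(V)/425
-236236 - A(x(-11)) = -236236 - sqrt((9 - 11)/(-8 - 11))/425 = -236236 - sqrt(-2/(-19))/425 = -236236 - sqrt(-1/19*(-2))/425 = -236236 - sqrt(2/19)/425 = -236236 - sqrt(38)/19/425 = -236236 - sqrt(38)/8075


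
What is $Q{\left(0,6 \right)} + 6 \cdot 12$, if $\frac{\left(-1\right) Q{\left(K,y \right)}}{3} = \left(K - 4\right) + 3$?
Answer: $75$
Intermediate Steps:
$Q{\left(K,y \right)} = 3 - 3 K$ ($Q{\left(K,y \right)} = - 3 \left(\left(K - 4\right) + 3\right) = - 3 \left(\left(-4 + K\right) + 3\right) = - 3 \left(-1 + K\right) = 3 - 3 K$)
$Q{\left(0,6 \right)} + 6 \cdot 12 = \left(3 - 0\right) + 6 \cdot 12 = \left(3 + 0\right) + 72 = 3 + 72 = 75$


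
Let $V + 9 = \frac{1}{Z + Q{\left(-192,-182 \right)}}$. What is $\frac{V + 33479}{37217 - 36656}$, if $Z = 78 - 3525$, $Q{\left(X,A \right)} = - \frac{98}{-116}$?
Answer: $\frac{2229961044}{37376999} \approx 59.661$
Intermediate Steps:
$Q{\left(X,A \right)} = \frac{49}{58}$ ($Q{\left(X,A \right)} = \left(-98\right) \left(- \frac{1}{116}\right) = \frac{49}{58}$)
$Z = -3447$ ($Z = 78 - 3525 = -3447$)
$V = - \frac{1798951}{199877}$ ($V = -9 + \frac{1}{-3447 + \frac{49}{58}} = -9 + \frac{1}{- \frac{199877}{58}} = -9 - \frac{58}{199877} = - \frac{1798951}{199877} \approx -9.0003$)
$\frac{V + 33479}{37217 - 36656} = \frac{- \frac{1798951}{199877} + 33479}{37217 - 36656} = \frac{6689883132}{199877 \cdot 561} = \frac{6689883132}{199877} \cdot \frac{1}{561} = \frac{2229961044}{37376999}$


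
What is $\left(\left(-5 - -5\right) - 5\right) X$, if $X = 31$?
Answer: $-155$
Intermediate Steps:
$\left(\left(-5 - -5\right) - 5\right) X = \left(\left(-5 - -5\right) - 5\right) 31 = \left(\left(-5 + 5\right) - 5\right) 31 = \left(0 - 5\right) 31 = \left(-5\right) 31 = -155$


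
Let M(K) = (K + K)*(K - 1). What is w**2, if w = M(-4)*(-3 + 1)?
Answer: 6400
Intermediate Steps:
M(K) = 2*K*(-1 + K) (M(K) = (2*K)*(-1 + K) = 2*K*(-1 + K))
w = -80 (w = (2*(-4)*(-1 - 4))*(-3 + 1) = (2*(-4)*(-5))*(-2) = 40*(-2) = -80)
w**2 = (-80)**2 = 6400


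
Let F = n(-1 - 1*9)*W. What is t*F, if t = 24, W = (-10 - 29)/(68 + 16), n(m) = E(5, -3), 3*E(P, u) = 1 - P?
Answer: 104/7 ≈ 14.857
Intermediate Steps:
E(P, u) = ⅓ - P/3 (E(P, u) = (1 - P)/3 = ⅓ - P/3)
n(m) = -4/3 (n(m) = ⅓ - ⅓*5 = ⅓ - 5/3 = -4/3)
W = -13/28 (W = -39/84 = -39*1/84 = -13/28 ≈ -0.46429)
F = 13/21 (F = -4/3*(-13/28) = 13/21 ≈ 0.61905)
t*F = 24*(13/21) = 104/7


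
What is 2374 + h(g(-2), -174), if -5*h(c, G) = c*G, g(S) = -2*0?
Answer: 2374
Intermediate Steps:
g(S) = 0
h(c, G) = -G*c/5 (h(c, G) = -c*G/5 = -G*c/5)
2374 + h(g(-2), -174) = 2374 - ⅕*(-174)*0 = 2374 + 0 = 2374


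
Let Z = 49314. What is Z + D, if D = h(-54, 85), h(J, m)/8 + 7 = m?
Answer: 49938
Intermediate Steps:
h(J, m) = -56 + 8*m
D = 624 (D = -56 + 8*85 = -56 + 680 = 624)
Z + D = 49314 + 624 = 49938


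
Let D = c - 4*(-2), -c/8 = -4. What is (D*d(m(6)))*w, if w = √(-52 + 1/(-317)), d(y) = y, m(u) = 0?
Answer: 0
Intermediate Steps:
c = 32 (c = -8*(-4) = 32)
D = 40 (D = 32 - 4*(-2) = 32 + 8 = 40)
w = I*√5225745/317 (w = √(-52 - 1/317) = √(-16485/317) = I*√5225745/317 ≈ 7.2113*I)
(D*d(m(6)))*w = (40*0)*(I*√5225745/317) = 0*(I*√5225745/317) = 0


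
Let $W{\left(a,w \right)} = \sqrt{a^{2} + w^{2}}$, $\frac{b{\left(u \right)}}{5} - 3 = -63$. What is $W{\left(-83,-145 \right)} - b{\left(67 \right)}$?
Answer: $300 + \sqrt{27914} \approx 467.07$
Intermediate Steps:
$b{\left(u \right)} = -300$ ($b{\left(u \right)} = 15 + 5 \left(-63\right) = 15 - 315 = -300$)
$W{\left(-83,-145 \right)} - b{\left(67 \right)} = \sqrt{\left(-83\right)^{2} + \left(-145\right)^{2}} - -300 = \sqrt{6889 + 21025} + 300 = \sqrt{27914} + 300 = 300 + \sqrt{27914}$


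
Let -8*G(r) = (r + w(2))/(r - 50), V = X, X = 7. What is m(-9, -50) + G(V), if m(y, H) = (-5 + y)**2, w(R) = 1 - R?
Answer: 33715/172 ≈ 196.02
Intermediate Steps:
V = 7
G(r) = -(-1 + r)/(8*(-50 + r)) (G(r) = -(r + (1 - 1*2))/(8*(r - 50)) = -(r + (1 - 2))/(8*(-50 + r)) = -(r - 1)/(8*(-50 + r)) = -(-1 + r)/(8*(-50 + r)))
m(-9, -50) + G(V) = (-5 - 9)**2 + (1 - 1*7)/(8*(-50 + 7)) = (-14)**2 + (1/8)*(1 - 7)/(-43) = 196 + (1/8)*(-1/43)*(-6) = 196 + 3/172 = 33715/172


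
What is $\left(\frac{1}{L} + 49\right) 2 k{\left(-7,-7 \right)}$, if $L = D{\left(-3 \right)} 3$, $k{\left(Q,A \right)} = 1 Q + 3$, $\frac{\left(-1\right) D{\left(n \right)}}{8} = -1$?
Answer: $- \frac{1177}{3} \approx -392.33$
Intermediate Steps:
$D{\left(n \right)} = 8$ ($D{\left(n \right)} = \left(-8\right) \left(-1\right) = 8$)
$k{\left(Q,A \right)} = 3 + Q$ ($k{\left(Q,A \right)} = Q + 3 = 3 + Q$)
$L = 24$ ($L = 8 \cdot 3 = 24$)
$\left(\frac{1}{L} + 49\right) 2 k{\left(-7,-7 \right)} = \left(\frac{1}{24} + 49\right) 2 \left(3 - 7\right) = \left(\frac{1}{24} + 49\right) 2 \left(-4\right) = \frac{1177}{24} \left(-8\right) = - \frac{1177}{3}$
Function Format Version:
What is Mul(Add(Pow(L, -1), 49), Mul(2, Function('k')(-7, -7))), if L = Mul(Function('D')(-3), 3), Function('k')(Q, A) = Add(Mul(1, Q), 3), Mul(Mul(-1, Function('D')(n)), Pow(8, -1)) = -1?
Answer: Rational(-1177, 3) ≈ -392.33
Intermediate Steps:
Function('D')(n) = 8 (Function('D')(n) = Mul(-8, -1) = 8)
Function('k')(Q, A) = Add(3, Q) (Function('k')(Q, A) = Add(Q, 3) = Add(3, Q))
L = 24 (L = Mul(8, 3) = 24)
Mul(Add(Pow(L, -1), 49), Mul(2, Function('k')(-7, -7))) = Mul(Add(Pow(24, -1), 49), Mul(2, Add(3, -7))) = Mul(Add(Rational(1, 24), 49), Mul(2, -4)) = Mul(Rational(1177, 24), -8) = Rational(-1177, 3)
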